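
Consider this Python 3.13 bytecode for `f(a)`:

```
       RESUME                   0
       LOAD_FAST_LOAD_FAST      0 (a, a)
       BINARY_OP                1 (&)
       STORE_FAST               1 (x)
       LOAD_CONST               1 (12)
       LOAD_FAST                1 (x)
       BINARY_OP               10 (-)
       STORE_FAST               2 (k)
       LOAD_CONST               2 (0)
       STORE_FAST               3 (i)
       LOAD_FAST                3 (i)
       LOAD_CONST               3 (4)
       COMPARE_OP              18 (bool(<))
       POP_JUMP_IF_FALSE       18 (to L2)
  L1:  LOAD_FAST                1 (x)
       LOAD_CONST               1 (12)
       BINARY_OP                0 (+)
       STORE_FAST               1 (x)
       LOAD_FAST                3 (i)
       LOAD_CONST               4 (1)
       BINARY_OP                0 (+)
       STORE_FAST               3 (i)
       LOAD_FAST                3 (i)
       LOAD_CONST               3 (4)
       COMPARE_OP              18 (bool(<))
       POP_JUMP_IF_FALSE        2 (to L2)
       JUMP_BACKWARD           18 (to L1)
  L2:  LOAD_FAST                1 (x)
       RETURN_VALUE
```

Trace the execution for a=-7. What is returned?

41

LOAD_FAST_LOAD_FAST a,a → push -7,-7. Stack: [-7, -7]
BINARY_OP & → -7 & -7 = -7. Stack: [-7]
STORE_FAST x → x=-7. Stack: []
LOAD_CONST → push 12. Stack: [12]
LOAD_FAST x → push -7. Stack: [12, -7]
BINARY_OP - → 12 - -7 = 19. Stack: [19]
STORE_FAST k → k=19. Stack: []
LOAD_CONST → push 0. Stack: [0]
STORE_FAST i → i=0. Stack: []
LOAD_FAST i → push 0. Stack: [0]
LOAD_CONST → push 4. Stack: [0, 4]
COMPARE_OP bool(<) → 0 vs 4 = True. Stack: [True]
POP_JUMP_IF_FALSE → pop True; no jump. Stack: []
LOAD_FAST x → push -7. Stack: [-7]
LOAD_CONST → push 12. Stack: [-7, 12]
BINARY_OP + → -7 + 12 = 5. Stack: [5]
STORE_FAST x → x=5. Stack: []
LOAD_FAST i → push 0. Stack: [0]
LOAD_CONST → push 1. Stack: [0, 1]
BINARY_OP + → 0 + 1 = 1. Stack: [1]
STORE_FAST i → i=1. Stack: []
LOAD_FAST i → push 1. Stack: [1]
LOAD_CONST → push 4. Stack: [1, 4]
COMPARE_OP bool(<) → 1 vs 4 = True. Stack: [True]
POP_JUMP_IF_FALSE → pop True; no jump. Stack: []
LOAD_FAST x → push 5. Stack: [5]
LOAD_CONST → push 12. Stack: [5, 12]
BINARY_OP + → 5 + 12 = 17. Stack: [17]
STORE_FAST x → x=17. Stack: []
LOAD_FAST i → push 1. Stack: [1]
LOAD_CONST → push 1. Stack: [1, 1]
BINARY_OP + → 1 + 1 = 2. Stack: [2]
STORE_FAST i → i=2. Stack: []
LOAD_FAST i → push 2. Stack: [2]
LOAD_CONST → push 4. Stack: [2, 4]
COMPARE_OP bool(<) → 2 vs 4 = True. Stack: [True]
POP_JUMP_IF_FALSE → pop True; no jump. Stack: []
LOAD_FAST x → push 17. Stack: [17]
LOAD_CONST → push 12. Stack: [17, 12]
BINARY_OP + → 17 + 12 = 29. Stack: [29]
STORE_FAST x → x=29. Stack: []
LOAD_FAST i → push 2. Stack: [2]
LOAD_CONST → push 1. Stack: [2, 1]
BINARY_OP + → 2 + 1 = 3. Stack: [3]
STORE_FAST i → i=3. Stack: []
LOAD_FAST i → push 3. Stack: [3]
LOAD_CONST → push 4. Stack: [3, 4]
COMPARE_OP bool(<) → 3 vs 4 = True. Stack: [True]
POP_JUMP_IF_FALSE → pop True; no jump. Stack: []
LOAD_FAST x → push 29. Stack: [29]
LOAD_CONST → push 12. Stack: [29, 12]
BINARY_OP + → 29 + 12 = 41. Stack: [41]
STORE_FAST x → x=41. Stack: []
LOAD_FAST i → push 3. Stack: [3]
LOAD_CONST → push 1. Stack: [3, 1]
BINARY_OP + → 3 + 1 = 4. Stack: [4]
STORE_FAST i → i=4. Stack: []
LOAD_FAST i → push 4. Stack: [4]
LOAD_CONST → push 4. Stack: [4, 4]
COMPARE_OP bool(<) → 4 vs 4 = False. Stack: [False]
POP_JUMP_IF_FALSE → pop False; jump. Stack: []
LOAD_FAST x → push 41. Stack: [41]
RETURN_VALUE → return 41.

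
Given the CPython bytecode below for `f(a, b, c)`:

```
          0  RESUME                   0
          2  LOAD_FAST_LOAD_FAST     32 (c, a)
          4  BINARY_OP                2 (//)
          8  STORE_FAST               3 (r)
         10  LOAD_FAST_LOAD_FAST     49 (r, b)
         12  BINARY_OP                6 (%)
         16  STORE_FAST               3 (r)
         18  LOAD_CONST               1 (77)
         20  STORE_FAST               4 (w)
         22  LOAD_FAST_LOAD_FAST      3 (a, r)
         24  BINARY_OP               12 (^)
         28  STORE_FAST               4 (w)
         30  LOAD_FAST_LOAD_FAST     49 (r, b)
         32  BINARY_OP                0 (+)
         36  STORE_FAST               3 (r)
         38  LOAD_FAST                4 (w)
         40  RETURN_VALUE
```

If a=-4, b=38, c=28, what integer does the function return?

LOAD_FAST_LOAD_FAST c,a → push 28,-4. Stack: [28, -4]
BINARY_OP // → 28 // -4 = -7. Stack: [-7]
STORE_FAST r → r=-7. Stack: []
LOAD_FAST_LOAD_FAST r,b → push -7,38. Stack: [-7, 38]
BINARY_OP % → -7 % 38 = 31. Stack: [31]
STORE_FAST r → r=31. Stack: []
LOAD_CONST → push 77. Stack: [77]
STORE_FAST w → w=77. Stack: []
LOAD_FAST_LOAD_FAST a,r → push -4,31. Stack: [-4, 31]
BINARY_OP ^ → -4 ^ 31 = -29. Stack: [-29]
STORE_FAST w → w=-29. Stack: []
LOAD_FAST_LOAD_FAST r,b → push 31,38. Stack: [31, 38]
BINARY_OP + → 31 + 38 = 69. Stack: [69]
STORE_FAST r → r=69. Stack: []
LOAD_FAST w → push -29. Stack: [-29]
RETURN_VALUE → return -29.

-29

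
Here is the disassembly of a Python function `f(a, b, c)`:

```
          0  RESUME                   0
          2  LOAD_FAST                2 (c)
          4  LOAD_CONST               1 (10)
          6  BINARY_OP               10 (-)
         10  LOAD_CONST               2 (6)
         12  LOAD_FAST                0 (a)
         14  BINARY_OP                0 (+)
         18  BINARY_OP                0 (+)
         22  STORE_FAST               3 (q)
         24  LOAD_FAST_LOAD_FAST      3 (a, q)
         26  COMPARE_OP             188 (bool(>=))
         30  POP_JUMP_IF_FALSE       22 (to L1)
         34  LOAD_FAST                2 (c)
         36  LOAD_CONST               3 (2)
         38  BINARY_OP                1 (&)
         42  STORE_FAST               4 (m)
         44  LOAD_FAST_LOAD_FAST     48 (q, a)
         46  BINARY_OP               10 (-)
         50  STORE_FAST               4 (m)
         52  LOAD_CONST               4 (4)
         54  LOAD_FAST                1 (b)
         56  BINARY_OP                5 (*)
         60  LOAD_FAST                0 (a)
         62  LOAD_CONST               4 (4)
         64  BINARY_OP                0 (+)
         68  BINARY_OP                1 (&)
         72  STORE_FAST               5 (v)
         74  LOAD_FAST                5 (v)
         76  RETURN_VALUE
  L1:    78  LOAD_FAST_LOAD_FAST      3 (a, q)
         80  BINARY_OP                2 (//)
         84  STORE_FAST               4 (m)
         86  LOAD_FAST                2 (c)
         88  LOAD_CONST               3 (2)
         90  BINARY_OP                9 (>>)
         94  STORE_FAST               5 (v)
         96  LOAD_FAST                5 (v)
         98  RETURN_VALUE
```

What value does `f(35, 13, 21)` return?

LOAD_FAST c → push 21. Stack: [21]
LOAD_CONST → push 10. Stack: [21, 10]
BINARY_OP - → 21 - 10 = 11. Stack: [11]
LOAD_CONST → push 6. Stack: [11, 6]
LOAD_FAST a → push 35. Stack: [11, 6, 35]
BINARY_OP + → 6 + 35 = 41. Stack: [11, 41]
BINARY_OP + → 11 + 41 = 52. Stack: [52]
STORE_FAST q → q=52. Stack: []
LOAD_FAST_LOAD_FAST a,q → push 35,52. Stack: [35, 52]
COMPARE_OP bool(>=) → 35 vs 52 = False. Stack: [False]
POP_JUMP_IF_FALSE → pop False; jump. Stack: []
LOAD_FAST_LOAD_FAST a,q → push 35,52. Stack: [35, 52]
BINARY_OP // → 35 // 52 = 0. Stack: [0]
STORE_FAST m → m=0. Stack: []
LOAD_FAST c → push 21. Stack: [21]
LOAD_CONST → push 2. Stack: [21, 2]
BINARY_OP >> → 21 >> 2 = 5. Stack: [5]
STORE_FAST v → v=5. Stack: []
LOAD_FAST v → push 5. Stack: [5]
RETURN_VALUE → return 5.

5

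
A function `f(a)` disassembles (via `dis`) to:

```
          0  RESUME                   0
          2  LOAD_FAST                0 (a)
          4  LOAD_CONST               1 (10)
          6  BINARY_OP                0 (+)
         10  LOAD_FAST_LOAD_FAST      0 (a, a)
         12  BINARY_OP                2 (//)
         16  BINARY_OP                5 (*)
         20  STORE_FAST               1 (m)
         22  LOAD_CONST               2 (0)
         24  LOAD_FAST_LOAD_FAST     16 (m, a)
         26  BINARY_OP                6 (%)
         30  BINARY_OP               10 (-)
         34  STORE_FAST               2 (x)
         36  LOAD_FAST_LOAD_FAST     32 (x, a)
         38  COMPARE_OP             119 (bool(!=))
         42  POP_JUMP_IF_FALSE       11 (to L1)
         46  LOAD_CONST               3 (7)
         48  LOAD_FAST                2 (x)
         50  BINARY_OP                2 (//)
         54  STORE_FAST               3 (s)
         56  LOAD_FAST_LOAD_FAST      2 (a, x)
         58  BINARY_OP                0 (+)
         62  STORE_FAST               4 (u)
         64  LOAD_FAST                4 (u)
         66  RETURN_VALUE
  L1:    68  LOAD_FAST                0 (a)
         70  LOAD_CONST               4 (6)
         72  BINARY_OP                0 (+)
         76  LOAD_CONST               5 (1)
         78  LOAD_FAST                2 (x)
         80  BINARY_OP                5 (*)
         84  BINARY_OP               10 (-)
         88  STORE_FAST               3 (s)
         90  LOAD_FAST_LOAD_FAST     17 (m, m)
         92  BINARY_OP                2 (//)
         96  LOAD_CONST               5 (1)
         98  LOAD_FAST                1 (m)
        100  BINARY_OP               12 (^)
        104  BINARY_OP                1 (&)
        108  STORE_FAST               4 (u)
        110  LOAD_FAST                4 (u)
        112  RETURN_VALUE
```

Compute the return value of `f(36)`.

26

LOAD_FAST a → push 36. Stack: [36]
LOAD_CONST → push 10. Stack: [36, 10]
BINARY_OP + → 36 + 10 = 46. Stack: [46]
LOAD_FAST_LOAD_FAST a,a → push 36,36. Stack: [46, 36, 36]
BINARY_OP // → 36 // 36 = 1. Stack: [46, 1]
BINARY_OP * → 46 * 1 = 46. Stack: [46]
STORE_FAST m → m=46. Stack: []
LOAD_CONST → push 0. Stack: [0]
LOAD_FAST_LOAD_FAST m,a → push 46,36. Stack: [0, 46, 36]
BINARY_OP % → 46 % 36 = 10. Stack: [0, 10]
BINARY_OP - → 0 - 10 = -10. Stack: [-10]
STORE_FAST x → x=-10. Stack: []
LOAD_FAST_LOAD_FAST x,a → push -10,36. Stack: [-10, 36]
COMPARE_OP bool(!=) → -10 vs 36 = True. Stack: [True]
POP_JUMP_IF_FALSE → pop True; no jump. Stack: []
LOAD_CONST → push 7. Stack: [7]
LOAD_FAST x → push -10. Stack: [7, -10]
BINARY_OP // → 7 // -10 = -1. Stack: [-1]
STORE_FAST s → s=-1. Stack: []
LOAD_FAST_LOAD_FAST a,x → push 36,-10. Stack: [36, -10]
BINARY_OP + → 36 + -10 = 26. Stack: [26]
STORE_FAST u → u=26. Stack: []
LOAD_FAST u → push 26. Stack: [26]
RETURN_VALUE → return 26.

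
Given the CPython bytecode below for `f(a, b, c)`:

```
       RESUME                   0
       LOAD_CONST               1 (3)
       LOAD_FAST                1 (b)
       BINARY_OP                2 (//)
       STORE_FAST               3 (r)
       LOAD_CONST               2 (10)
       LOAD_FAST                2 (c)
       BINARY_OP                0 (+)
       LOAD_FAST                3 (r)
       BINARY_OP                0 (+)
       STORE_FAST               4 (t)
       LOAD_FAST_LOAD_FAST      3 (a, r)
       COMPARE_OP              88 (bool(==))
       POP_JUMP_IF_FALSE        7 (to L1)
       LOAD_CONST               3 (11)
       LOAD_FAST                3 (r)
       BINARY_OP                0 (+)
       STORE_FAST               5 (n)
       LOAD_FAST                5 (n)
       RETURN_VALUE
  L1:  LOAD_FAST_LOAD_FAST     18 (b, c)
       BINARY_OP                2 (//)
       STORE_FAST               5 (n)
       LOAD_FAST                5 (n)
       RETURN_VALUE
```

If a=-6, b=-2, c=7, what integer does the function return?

LOAD_CONST → push 3. Stack: [3]
LOAD_FAST b → push -2. Stack: [3, -2]
BINARY_OP // → 3 // -2 = -2. Stack: [-2]
STORE_FAST r → r=-2. Stack: []
LOAD_CONST → push 10. Stack: [10]
LOAD_FAST c → push 7. Stack: [10, 7]
BINARY_OP + → 10 + 7 = 17. Stack: [17]
LOAD_FAST r → push -2. Stack: [17, -2]
BINARY_OP + → 17 + -2 = 15. Stack: [15]
STORE_FAST t → t=15. Stack: []
LOAD_FAST_LOAD_FAST a,r → push -6,-2. Stack: [-6, -2]
COMPARE_OP bool(==) → -6 vs -2 = False. Stack: [False]
POP_JUMP_IF_FALSE → pop False; jump. Stack: []
LOAD_FAST_LOAD_FAST b,c → push -2,7. Stack: [-2, 7]
BINARY_OP // → -2 // 7 = -1. Stack: [-1]
STORE_FAST n → n=-1. Stack: []
LOAD_FAST n → push -1. Stack: [-1]
RETURN_VALUE → return -1.

-1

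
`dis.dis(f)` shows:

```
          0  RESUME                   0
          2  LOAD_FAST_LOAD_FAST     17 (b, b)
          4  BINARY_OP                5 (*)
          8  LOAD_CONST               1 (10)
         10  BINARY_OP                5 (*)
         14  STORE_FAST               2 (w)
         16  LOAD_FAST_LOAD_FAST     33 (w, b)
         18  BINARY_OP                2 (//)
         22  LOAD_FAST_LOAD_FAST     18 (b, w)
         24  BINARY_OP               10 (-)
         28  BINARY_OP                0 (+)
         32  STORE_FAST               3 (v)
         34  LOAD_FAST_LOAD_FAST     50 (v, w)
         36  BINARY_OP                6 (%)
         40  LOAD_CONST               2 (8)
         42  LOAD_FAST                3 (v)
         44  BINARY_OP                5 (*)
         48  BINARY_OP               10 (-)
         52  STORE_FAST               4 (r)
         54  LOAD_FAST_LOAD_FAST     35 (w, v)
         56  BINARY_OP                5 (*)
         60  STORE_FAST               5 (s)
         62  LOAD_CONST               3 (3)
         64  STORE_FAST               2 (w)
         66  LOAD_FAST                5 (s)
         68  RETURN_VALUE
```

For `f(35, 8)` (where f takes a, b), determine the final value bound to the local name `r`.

LOAD_FAST_LOAD_FAST b,b → push 8,8. Stack: [8, 8]
BINARY_OP * → 8 * 8 = 64. Stack: [64]
LOAD_CONST → push 10. Stack: [64, 10]
BINARY_OP * → 64 * 10 = 640. Stack: [640]
STORE_FAST w → w=640. Stack: []
LOAD_FAST_LOAD_FAST w,b → push 640,8. Stack: [640, 8]
BINARY_OP // → 640 // 8 = 80. Stack: [80]
LOAD_FAST_LOAD_FAST b,w → push 8,640. Stack: [80, 8, 640]
BINARY_OP - → 8 - 640 = -632. Stack: [80, -632]
BINARY_OP + → 80 + -632 = -552. Stack: [-552]
STORE_FAST v → v=-552. Stack: []
LOAD_FAST_LOAD_FAST v,w → push -552,640. Stack: [-552, 640]
BINARY_OP % → -552 % 640 = 88. Stack: [88]
LOAD_CONST → push 8. Stack: [88, 8]
LOAD_FAST v → push -552. Stack: [88, 8, -552]
BINARY_OP * → 8 * -552 = -4416. Stack: [88, -4416]
BINARY_OP - → 88 - -4416 = 4504. Stack: [4504]
STORE_FAST r → r=4504. Stack: []
LOAD_FAST_LOAD_FAST w,v → push 640,-552. Stack: [640, -552]
BINARY_OP * → 640 * -552 = -353280. Stack: [-353280]
STORE_FAST s → s=-353280. Stack: []
LOAD_CONST → push 3. Stack: [3]
STORE_FAST w → w=3. Stack: []
LOAD_FAST s → push -353280. Stack: [-353280]
RETURN_VALUE → return -353280.

4504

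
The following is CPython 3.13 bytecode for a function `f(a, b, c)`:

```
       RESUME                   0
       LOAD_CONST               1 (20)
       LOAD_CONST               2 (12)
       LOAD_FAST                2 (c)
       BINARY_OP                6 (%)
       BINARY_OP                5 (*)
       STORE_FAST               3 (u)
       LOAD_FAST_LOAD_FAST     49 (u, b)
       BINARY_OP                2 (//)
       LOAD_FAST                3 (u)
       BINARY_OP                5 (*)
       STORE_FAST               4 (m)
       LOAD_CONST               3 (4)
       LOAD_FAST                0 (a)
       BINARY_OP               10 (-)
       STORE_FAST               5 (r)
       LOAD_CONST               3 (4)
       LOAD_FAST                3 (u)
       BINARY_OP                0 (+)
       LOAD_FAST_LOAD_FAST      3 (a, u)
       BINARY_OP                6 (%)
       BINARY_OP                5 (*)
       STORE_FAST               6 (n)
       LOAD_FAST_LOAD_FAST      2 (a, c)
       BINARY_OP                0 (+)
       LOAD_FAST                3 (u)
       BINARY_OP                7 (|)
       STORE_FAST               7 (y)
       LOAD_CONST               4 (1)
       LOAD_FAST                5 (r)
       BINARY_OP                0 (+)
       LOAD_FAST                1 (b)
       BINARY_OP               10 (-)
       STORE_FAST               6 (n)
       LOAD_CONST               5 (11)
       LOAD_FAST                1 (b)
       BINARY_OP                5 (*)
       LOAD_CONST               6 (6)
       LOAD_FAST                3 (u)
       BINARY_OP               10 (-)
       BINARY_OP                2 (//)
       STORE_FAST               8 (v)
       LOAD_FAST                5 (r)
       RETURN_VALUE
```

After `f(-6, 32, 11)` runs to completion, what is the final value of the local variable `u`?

20

LOAD_CONST → push 20. Stack: [20]
LOAD_CONST → push 12. Stack: [20, 12]
LOAD_FAST c → push 11. Stack: [20, 12, 11]
BINARY_OP % → 12 % 11 = 1. Stack: [20, 1]
BINARY_OP * → 20 * 1 = 20. Stack: [20]
STORE_FAST u → u=20. Stack: []
LOAD_FAST_LOAD_FAST u,b → push 20,32. Stack: [20, 32]
BINARY_OP // → 20 // 32 = 0. Stack: [0]
LOAD_FAST u → push 20. Stack: [0, 20]
BINARY_OP * → 0 * 20 = 0. Stack: [0]
STORE_FAST m → m=0. Stack: []
LOAD_CONST → push 4. Stack: [4]
LOAD_FAST a → push -6. Stack: [4, -6]
BINARY_OP - → 4 - -6 = 10. Stack: [10]
STORE_FAST r → r=10. Stack: []
LOAD_CONST → push 4. Stack: [4]
LOAD_FAST u → push 20. Stack: [4, 20]
BINARY_OP + → 4 + 20 = 24. Stack: [24]
LOAD_FAST_LOAD_FAST a,u → push -6,20. Stack: [24, -6, 20]
BINARY_OP % → -6 % 20 = 14. Stack: [24, 14]
BINARY_OP * → 24 * 14 = 336. Stack: [336]
STORE_FAST n → n=336. Stack: []
LOAD_FAST_LOAD_FAST a,c → push -6,11. Stack: [-6, 11]
BINARY_OP + → -6 + 11 = 5. Stack: [5]
LOAD_FAST u → push 20. Stack: [5, 20]
BINARY_OP | → 5 | 20 = 21. Stack: [21]
STORE_FAST y → y=21. Stack: []
LOAD_CONST → push 1. Stack: [1]
LOAD_FAST r → push 10. Stack: [1, 10]
BINARY_OP + → 1 + 10 = 11. Stack: [11]
LOAD_FAST b → push 32. Stack: [11, 32]
BINARY_OP - → 11 - 32 = -21. Stack: [-21]
STORE_FAST n → n=-21. Stack: []
LOAD_CONST → push 11. Stack: [11]
LOAD_FAST b → push 32. Stack: [11, 32]
BINARY_OP * → 11 * 32 = 352. Stack: [352]
LOAD_CONST → push 6. Stack: [352, 6]
LOAD_FAST u → push 20. Stack: [352, 6, 20]
BINARY_OP - → 6 - 20 = -14. Stack: [352, -14]
BINARY_OP // → 352 // -14 = -26. Stack: [-26]
STORE_FAST v → v=-26. Stack: []
LOAD_FAST r → push 10. Stack: [10]
RETURN_VALUE → return 10.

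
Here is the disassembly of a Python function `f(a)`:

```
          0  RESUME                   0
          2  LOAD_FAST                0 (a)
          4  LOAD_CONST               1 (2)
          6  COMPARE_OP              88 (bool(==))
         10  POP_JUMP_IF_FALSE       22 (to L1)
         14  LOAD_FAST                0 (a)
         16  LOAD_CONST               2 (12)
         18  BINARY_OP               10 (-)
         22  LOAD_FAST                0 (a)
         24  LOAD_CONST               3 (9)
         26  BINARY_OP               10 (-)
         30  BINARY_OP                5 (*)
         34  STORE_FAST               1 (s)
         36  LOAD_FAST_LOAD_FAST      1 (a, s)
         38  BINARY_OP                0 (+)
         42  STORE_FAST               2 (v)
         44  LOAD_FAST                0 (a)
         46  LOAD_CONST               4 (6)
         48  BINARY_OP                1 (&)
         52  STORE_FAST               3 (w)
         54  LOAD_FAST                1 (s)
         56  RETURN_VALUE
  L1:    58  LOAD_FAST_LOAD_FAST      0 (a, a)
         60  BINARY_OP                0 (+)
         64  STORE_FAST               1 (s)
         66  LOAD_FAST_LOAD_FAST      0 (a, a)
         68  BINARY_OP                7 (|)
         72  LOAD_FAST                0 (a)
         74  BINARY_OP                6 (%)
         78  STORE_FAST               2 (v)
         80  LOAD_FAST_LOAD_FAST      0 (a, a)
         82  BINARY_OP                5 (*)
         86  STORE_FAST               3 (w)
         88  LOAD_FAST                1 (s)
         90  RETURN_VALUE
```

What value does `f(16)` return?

32

LOAD_FAST a → push 16. Stack: [16]
LOAD_CONST → push 2. Stack: [16, 2]
COMPARE_OP bool(==) → 16 vs 2 = False. Stack: [False]
POP_JUMP_IF_FALSE → pop False; jump. Stack: []
LOAD_FAST_LOAD_FAST a,a → push 16,16. Stack: [16, 16]
BINARY_OP + → 16 + 16 = 32. Stack: [32]
STORE_FAST s → s=32. Stack: []
LOAD_FAST_LOAD_FAST a,a → push 16,16. Stack: [16, 16]
BINARY_OP | → 16 | 16 = 16. Stack: [16]
LOAD_FAST a → push 16. Stack: [16, 16]
BINARY_OP % → 16 % 16 = 0. Stack: [0]
STORE_FAST v → v=0. Stack: []
LOAD_FAST_LOAD_FAST a,a → push 16,16. Stack: [16, 16]
BINARY_OP * → 16 * 16 = 256. Stack: [256]
STORE_FAST w → w=256. Stack: []
LOAD_FAST s → push 32. Stack: [32]
RETURN_VALUE → return 32.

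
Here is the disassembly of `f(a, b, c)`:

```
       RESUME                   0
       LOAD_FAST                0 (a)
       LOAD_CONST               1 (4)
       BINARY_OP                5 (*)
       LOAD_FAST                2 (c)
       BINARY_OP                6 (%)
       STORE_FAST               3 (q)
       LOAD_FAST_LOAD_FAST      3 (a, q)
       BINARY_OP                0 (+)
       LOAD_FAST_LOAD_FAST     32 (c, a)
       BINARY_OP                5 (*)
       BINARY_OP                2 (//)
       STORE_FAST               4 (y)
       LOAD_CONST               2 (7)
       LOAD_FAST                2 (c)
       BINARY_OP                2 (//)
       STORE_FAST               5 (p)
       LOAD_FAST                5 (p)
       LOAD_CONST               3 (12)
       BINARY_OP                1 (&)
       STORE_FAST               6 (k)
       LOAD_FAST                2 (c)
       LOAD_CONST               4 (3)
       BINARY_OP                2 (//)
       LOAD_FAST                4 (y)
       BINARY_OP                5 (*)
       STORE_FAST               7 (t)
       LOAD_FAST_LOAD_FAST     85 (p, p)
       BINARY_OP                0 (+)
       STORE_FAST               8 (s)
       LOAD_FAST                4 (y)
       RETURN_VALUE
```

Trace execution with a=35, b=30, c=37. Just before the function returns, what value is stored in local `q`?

29

LOAD_FAST a → push 35. Stack: [35]
LOAD_CONST → push 4. Stack: [35, 4]
BINARY_OP * → 35 * 4 = 140. Stack: [140]
LOAD_FAST c → push 37. Stack: [140, 37]
BINARY_OP % → 140 % 37 = 29. Stack: [29]
STORE_FAST q → q=29. Stack: []
LOAD_FAST_LOAD_FAST a,q → push 35,29. Stack: [35, 29]
BINARY_OP + → 35 + 29 = 64. Stack: [64]
LOAD_FAST_LOAD_FAST c,a → push 37,35. Stack: [64, 37, 35]
BINARY_OP * → 37 * 35 = 1295. Stack: [64, 1295]
BINARY_OP // → 64 // 1295 = 0. Stack: [0]
STORE_FAST y → y=0. Stack: []
LOAD_CONST → push 7. Stack: [7]
LOAD_FAST c → push 37. Stack: [7, 37]
BINARY_OP // → 7 // 37 = 0. Stack: [0]
STORE_FAST p → p=0. Stack: []
LOAD_FAST p → push 0. Stack: [0]
LOAD_CONST → push 12. Stack: [0, 12]
BINARY_OP & → 0 & 12 = 0. Stack: [0]
STORE_FAST k → k=0. Stack: []
LOAD_FAST c → push 37. Stack: [37]
LOAD_CONST → push 3. Stack: [37, 3]
BINARY_OP // → 37 // 3 = 12. Stack: [12]
LOAD_FAST y → push 0. Stack: [12, 0]
BINARY_OP * → 12 * 0 = 0. Stack: [0]
STORE_FAST t → t=0. Stack: []
LOAD_FAST_LOAD_FAST p,p → push 0,0. Stack: [0, 0]
BINARY_OP + → 0 + 0 = 0. Stack: [0]
STORE_FAST s → s=0. Stack: []
LOAD_FAST y → push 0. Stack: [0]
RETURN_VALUE → return 0.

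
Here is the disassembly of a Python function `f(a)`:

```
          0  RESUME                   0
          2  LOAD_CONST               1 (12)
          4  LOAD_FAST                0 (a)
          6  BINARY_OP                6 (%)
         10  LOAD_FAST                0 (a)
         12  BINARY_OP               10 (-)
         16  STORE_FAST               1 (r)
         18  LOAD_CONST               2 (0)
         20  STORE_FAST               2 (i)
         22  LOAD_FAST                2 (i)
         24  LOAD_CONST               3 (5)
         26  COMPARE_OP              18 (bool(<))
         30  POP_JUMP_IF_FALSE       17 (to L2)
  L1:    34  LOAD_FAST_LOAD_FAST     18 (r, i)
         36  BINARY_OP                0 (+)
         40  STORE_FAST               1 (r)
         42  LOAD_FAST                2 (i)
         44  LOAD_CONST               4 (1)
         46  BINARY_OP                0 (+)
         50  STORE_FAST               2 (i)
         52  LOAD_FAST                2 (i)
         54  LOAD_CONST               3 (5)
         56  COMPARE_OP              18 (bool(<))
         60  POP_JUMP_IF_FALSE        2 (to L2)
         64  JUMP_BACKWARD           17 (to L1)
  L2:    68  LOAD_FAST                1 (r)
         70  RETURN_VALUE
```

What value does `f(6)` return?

LOAD_CONST → push 12
LOAD_FAST a → push 6
BINARY_OP % → 12 % 6 = 0
LOAD_FAST a → push 6
BINARY_OP - → 0 - 6 = -6
STORE_FAST r → r=-6
LOAD_CONST → push 0
STORE_FAST i → i=0
LOAD_FAST i → push 0
LOAD_CONST → push 5
COMPARE_OP bool(<) → 0 vs 5 = True
POP_JUMP_IF_FALSE → pop True; no jump
LOAD_FAST_LOAD_FAST r,i → push -6,0
BINARY_OP + → -6 + 0 = -6
STORE_FAST r → r=-6
LOAD_FAST i → push 0
LOAD_CONST → push 1
BINARY_OP + → 0 + 1 = 1
STORE_FAST i → i=1
LOAD_FAST i → push 1
LOAD_CONST → push 5
COMPARE_OP bool(<) → 1 vs 5 = True
POP_JUMP_IF_FALSE → pop True; no jump
LOAD_FAST_LOAD_FAST r,i → push -6,1
BINARY_OP + → -6 + 1 = -5
STORE_FAST r → r=-5
LOAD_FAST i → push 1
LOAD_CONST → push 1
BINARY_OP + → 1 + 1 = 2
STORE_FAST i → i=2
LOAD_FAST i → push 2
LOAD_CONST → push 5
COMPARE_OP bool(<) → 2 vs 5 = True
POP_JUMP_IF_FALSE → pop True; no jump
LOAD_FAST_LOAD_FAST r,i → push -5,2
BINARY_OP + → -5 + 2 = -3
STORE_FAST r → r=-3
LOAD_FAST i → push 2
LOAD_CONST → push 1
BINARY_OP + → 2 + 1 = 3
STORE_FAST i → i=3
LOAD_FAST i → push 3
LOAD_CONST → push 5
COMPARE_OP bool(<) → 3 vs 5 = True
POP_JUMP_IF_FALSE → pop True; no jump
LOAD_FAST_LOAD_FAST r,i → push -3,3
BINARY_OP + → -3 + 3 = 0
STORE_FAST r → r=0
LOAD_FAST i → push 3
LOAD_CONST → push 1
BINARY_OP + → 3 + 1 = 4
STORE_FAST i → i=4
LOAD_FAST i → push 4
LOAD_CONST → push 5
COMPARE_OP bool(<) → 4 vs 5 = True
POP_JUMP_IF_FALSE → pop True; no jump
LOAD_FAST_LOAD_FAST r,i → push 0,4
BINARY_OP + → 0 + 4 = 4
STORE_FAST r → r=4
LOAD_FAST i → push 4
LOAD_CONST → push 1
BINARY_OP + → 4 + 1 = 5
STORE_FAST i → i=5
LOAD_FAST i → push 5
LOAD_CONST → push 5
COMPARE_OP bool(<) → 5 vs 5 = False
POP_JUMP_IF_FALSE → pop False; jump
LOAD_FAST r → push 4
RETURN_VALUE → return 4.

4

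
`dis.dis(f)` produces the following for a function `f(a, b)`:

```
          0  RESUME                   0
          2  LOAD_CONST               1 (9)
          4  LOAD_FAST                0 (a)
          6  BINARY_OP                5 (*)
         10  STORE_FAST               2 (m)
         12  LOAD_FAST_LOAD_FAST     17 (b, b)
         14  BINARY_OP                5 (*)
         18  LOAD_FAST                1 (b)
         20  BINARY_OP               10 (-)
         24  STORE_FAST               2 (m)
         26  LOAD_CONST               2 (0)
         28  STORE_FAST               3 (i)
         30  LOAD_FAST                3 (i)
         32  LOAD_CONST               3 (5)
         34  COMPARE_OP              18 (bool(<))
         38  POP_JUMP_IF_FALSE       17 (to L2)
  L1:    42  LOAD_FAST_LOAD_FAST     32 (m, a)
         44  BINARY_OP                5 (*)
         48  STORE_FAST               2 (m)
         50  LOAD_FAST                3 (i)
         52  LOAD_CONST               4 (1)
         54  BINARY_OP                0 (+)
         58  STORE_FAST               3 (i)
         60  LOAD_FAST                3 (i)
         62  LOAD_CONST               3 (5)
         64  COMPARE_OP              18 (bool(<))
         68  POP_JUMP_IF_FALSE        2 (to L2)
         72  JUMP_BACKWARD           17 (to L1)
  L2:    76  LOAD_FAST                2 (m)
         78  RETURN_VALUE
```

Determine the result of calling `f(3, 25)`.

145800

LOAD_CONST → push 9
LOAD_FAST a → push 3
BINARY_OP * → 9 * 3 = 27
STORE_FAST m → m=27
LOAD_FAST_LOAD_FAST b,b → push 25,25
BINARY_OP * → 25 * 25 = 625
LOAD_FAST b → push 25
BINARY_OP - → 625 - 25 = 600
STORE_FAST m → m=600
LOAD_CONST → push 0
STORE_FAST i → i=0
LOAD_FAST i → push 0
LOAD_CONST → push 5
COMPARE_OP bool(<) → 0 vs 5 = True
POP_JUMP_IF_FALSE → pop True; no jump
LOAD_FAST_LOAD_FAST m,a → push 600,3
BINARY_OP * → 600 * 3 = 1800
STORE_FAST m → m=1800
LOAD_FAST i → push 0
LOAD_CONST → push 1
BINARY_OP + → 0 + 1 = 1
STORE_FAST i → i=1
LOAD_FAST i → push 1
LOAD_CONST → push 5
COMPARE_OP bool(<) → 1 vs 5 = True
POP_JUMP_IF_FALSE → pop True; no jump
LOAD_FAST_LOAD_FAST m,a → push 1800,3
BINARY_OP * → 1800 * 3 = 5400
STORE_FAST m → m=5400
LOAD_FAST i → push 1
LOAD_CONST → push 1
BINARY_OP + → 1 + 1 = 2
STORE_FAST i → i=2
LOAD_FAST i → push 2
LOAD_CONST → push 5
COMPARE_OP bool(<) → 2 vs 5 = True
POP_JUMP_IF_FALSE → pop True; no jump
LOAD_FAST_LOAD_FAST m,a → push 5400,3
BINARY_OP * → 5400 * 3 = 16200
STORE_FAST m → m=16200
LOAD_FAST i → push 2
LOAD_CONST → push 1
BINARY_OP + → 2 + 1 = 3
STORE_FAST i → i=3
LOAD_FAST i → push 3
LOAD_CONST → push 5
COMPARE_OP bool(<) → 3 vs 5 = True
POP_JUMP_IF_FALSE → pop True; no jump
LOAD_FAST_LOAD_FAST m,a → push 16200,3
BINARY_OP * → 16200 * 3 = 48600
STORE_FAST m → m=48600
LOAD_FAST i → push 3
LOAD_CONST → push 1
BINARY_OP + → 3 + 1 = 4
STORE_FAST i → i=4
LOAD_FAST i → push 4
LOAD_CONST → push 5
COMPARE_OP bool(<) → 4 vs 5 = True
POP_JUMP_IF_FALSE → pop True; no jump
LOAD_FAST_LOAD_FAST m,a → push 48600,3
BINARY_OP * → 48600 * 3 = 145800
STORE_FAST m → m=145800
LOAD_FAST i → push 4
LOAD_CONST → push 1
BINARY_OP + → 4 + 1 = 5
STORE_FAST i → i=5
LOAD_FAST i → push 5
LOAD_CONST → push 5
COMPARE_OP bool(<) → 5 vs 5 = False
POP_JUMP_IF_FALSE → pop False; jump
LOAD_FAST m → push 145800
RETURN_VALUE → return 145800.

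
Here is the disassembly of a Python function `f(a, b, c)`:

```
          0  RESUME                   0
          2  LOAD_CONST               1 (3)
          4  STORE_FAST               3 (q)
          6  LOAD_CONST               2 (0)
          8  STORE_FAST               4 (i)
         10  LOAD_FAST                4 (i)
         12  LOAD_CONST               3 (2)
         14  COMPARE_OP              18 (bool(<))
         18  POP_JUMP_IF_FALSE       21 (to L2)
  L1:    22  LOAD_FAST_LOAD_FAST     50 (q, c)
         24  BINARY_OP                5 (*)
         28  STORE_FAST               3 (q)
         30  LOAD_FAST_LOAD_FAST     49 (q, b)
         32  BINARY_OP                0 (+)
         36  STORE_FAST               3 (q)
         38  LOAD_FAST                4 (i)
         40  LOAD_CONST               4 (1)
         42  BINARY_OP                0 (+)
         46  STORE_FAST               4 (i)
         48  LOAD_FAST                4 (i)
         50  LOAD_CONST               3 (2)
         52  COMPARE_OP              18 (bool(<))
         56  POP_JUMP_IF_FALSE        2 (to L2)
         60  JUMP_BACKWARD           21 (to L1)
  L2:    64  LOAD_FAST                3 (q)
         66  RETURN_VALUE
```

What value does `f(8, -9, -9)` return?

315

LOAD_CONST → push 3. Stack: [3]
STORE_FAST q → q=3. Stack: []
LOAD_CONST → push 0. Stack: [0]
STORE_FAST i → i=0. Stack: []
LOAD_FAST i → push 0. Stack: [0]
LOAD_CONST → push 2. Stack: [0, 2]
COMPARE_OP bool(<) → 0 vs 2 = True. Stack: [True]
POP_JUMP_IF_FALSE → pop True; no jump. Stack: []
LOAD_FAST_LOAD_FAST q,c → push 3,-9. Stack: [3, -9]
BINARY_OP * → 3 * -9 = -27. Stack: [-27]
STORE_FAST q → q=-27. Stack: []
LOAD_FAST_LOAD_FAST q,b → push -27,-9. Stack: [-27, -9]
BINARY_OP + → -27 + -9 = -36. Stack: [-36]
STORE_FAST q → q=-36. Stack: []
LOAD_FAST i → push 0. Stack: [0]
LOAD_CONST → push 1. Stack: [0, 1]
BINARY_OP + → 0 + 1 = 1. Stack: [1]
STORE_FAST i → i=1. Stack: []
LOAD_FAST i → push 1. Stack: [1]
LOAD_CONST → push 2. Stack: [1, 2]
COMPARE_OP bool(<) → 1 vs 2 = True. Stack: [True]
POP_JUMP_IF_FALSE → pop True; no jump. Stack: []
LOAD_FAST_LOAD_FAST q,c → push -36,-9. Stack: [-36, -9]
BINARY_OP * → -36 * -9 = 324. Stack: [324]
STORE_FAST q → q=324. Stack: []
LOAD_FAST_LOAD_FAST q,b → push 324,-9. Stack: [324, -9]
BINARY_OP + → 324 + -9 = 315. Stack: [315]
STORE_FAST q → q=315. Stack: []
LOAD_FAST i → push 1. Stack: [1]
LOAD_CONST → push 1. Stack: [1, 1]
BINARY_OP + → 1 + 1 = 2. Stack: [2]
STORE_FAST i → i=2. Stack: []
LOAD_FAST i → push 2. Stack: [2]
LOAD_CONST → push 2. Stack: [2, 2]
COMPARE_OP bool(<) → 2 vs 2 = False. Stack: [False]
POP_JUMP_IF_FALSE → pop False; jump. Stack: []
LOAD_FAST q → push 315. Stack: [315]
RETURN_VALUE → return 315.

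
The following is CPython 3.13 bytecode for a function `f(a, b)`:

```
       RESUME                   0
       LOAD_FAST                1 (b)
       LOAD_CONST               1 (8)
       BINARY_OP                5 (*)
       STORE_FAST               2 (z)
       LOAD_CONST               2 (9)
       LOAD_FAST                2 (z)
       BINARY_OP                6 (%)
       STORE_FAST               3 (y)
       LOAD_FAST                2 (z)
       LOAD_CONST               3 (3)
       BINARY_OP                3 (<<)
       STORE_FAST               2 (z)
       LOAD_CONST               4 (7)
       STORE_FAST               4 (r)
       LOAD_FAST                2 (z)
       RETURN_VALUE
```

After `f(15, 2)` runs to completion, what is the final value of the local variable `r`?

7

LOAD_FAST b → push 2. Stack: [2]
LOAD_CONST → push 8. Stack: [2, 8]
BINARY_OP * → 2 * 8 = 16. Stack: [16]
STORE_FAST z → z=16. Stack: []
LOAD_CONST → push 9. Stack: [9]
LOAD_FAST z → push 16. Stack: [9, 16]
BINARY_OP % → 9 % 16 = 9. Stack: [9]
STORE_FAST y → y=9. Stack: []
LOAD_FAST z → push 16. Stack: [16]
LOAD_CONST → push 3. Stack: [16, 3]
BINARY_OP << → 16 << 3 = 128. Stack: [128]
STORE_FAST z → z=128. Stack: []
LOAD_CONST → push 7. Stack: [7]
STORE_FAST r → r=7. Stack: []
LOAD_FAST z → push 128. Stack: [128]
RETURN_VALUE → return 128.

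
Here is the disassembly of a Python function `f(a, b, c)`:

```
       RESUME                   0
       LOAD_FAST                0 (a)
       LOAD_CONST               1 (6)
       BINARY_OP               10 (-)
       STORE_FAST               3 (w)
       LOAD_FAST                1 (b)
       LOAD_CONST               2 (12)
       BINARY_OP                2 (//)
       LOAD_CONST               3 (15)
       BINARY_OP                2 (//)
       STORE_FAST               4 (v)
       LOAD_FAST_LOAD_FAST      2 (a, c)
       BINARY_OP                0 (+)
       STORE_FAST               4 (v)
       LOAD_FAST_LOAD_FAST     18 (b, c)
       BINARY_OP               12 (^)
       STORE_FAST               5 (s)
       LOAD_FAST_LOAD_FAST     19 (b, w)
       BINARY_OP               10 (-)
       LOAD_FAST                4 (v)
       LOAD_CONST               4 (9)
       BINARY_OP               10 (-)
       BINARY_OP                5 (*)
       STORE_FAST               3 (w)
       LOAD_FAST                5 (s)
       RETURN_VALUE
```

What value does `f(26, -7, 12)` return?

LOAD_FAST a → push 26. Stack: [26]
LOAD_CONST → push 6. Stack: [26, 6]
BINARY_OP - → 26 - 6 = 20. Stack: [20]
STORE_FAST w → w=20. Stack: []
LOAD_FAST b → push -7. Stack: [-7]
LOAD_CONST → push 12. Stack: [-7, 12]
BINARY_OP // → -7 // 12 = -1. Stack: [-1]
LOAD_CONST → push 15. Stack: [-1, 15]
BINARY_OP // → -1 // 15 = -1. Stack: [-1]
STORE_FAST v → v=-1. Stack: []
LOAD_FAST_LOAD_FAST a,c → push 26,12. Stack: [26, 12]
BINARY_OP + → 26 + 12 = 38. Stack: [38]
STORE_FAST v → v=38. Stack: []
LOAD_FAST_LOAD_FAST b,c → push -7,12. Stack: [-7, 12]
BINARY_OP ^ → -7 ^ 12 = -11. Stack: [-11]
STORE_FAST s → s=-11. Stack: []
LOAD_FAST_LOAD_FAST b,w → push -7,20. Stack: [-7, 20]
BINARY_OP - → -7 - 20 = -27. Stack: [-27]
LOAD_FAST v → push 38. Stack: [-27, 38]
LOAD_CONST → push 9. Stack: [-27, 38, 9]
BINARY_OP - → 38 - 9 = 29. Stack: [-27, 29]
BINARY_OP * → -27 * 29 = -783. Stack: [-783]
STORE_FAST w → w=-783. Stack: []
LOAD_FAST s → push -11. Stack: [-11]
RETURN_VALUE → return -11.

-11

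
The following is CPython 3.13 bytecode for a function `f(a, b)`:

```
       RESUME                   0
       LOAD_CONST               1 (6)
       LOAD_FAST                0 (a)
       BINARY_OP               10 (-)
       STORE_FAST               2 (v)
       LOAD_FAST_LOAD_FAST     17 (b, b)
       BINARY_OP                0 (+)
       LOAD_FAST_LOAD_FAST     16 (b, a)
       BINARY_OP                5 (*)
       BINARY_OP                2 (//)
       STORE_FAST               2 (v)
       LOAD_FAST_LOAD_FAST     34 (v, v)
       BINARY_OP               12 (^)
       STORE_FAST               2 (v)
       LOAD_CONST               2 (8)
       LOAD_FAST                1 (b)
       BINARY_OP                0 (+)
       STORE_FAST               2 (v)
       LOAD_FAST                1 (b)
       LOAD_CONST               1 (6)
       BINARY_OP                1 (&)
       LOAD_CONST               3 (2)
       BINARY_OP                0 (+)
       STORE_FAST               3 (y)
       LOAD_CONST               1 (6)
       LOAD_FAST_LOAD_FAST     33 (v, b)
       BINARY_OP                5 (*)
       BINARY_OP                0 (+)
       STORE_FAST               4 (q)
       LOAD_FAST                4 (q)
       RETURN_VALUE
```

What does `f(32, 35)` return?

LOAD_CONST → push 6. Stack: [6]
LOAD_FAST a → push 32. Stack: [6, 32]
BINARY_OP - → 6 - 32 = -26. Stack: [-26]
STORE_FAST v → v=-26. Stack: []
LOAD_FAST_LOAD_FAST b,b → push 35,35. Stack: [35, 35]
BINARY_OP + → 35 + 35 = 70. Stack: [70]
LOAD_FAST_LOAD_FAST b,a → push 35,32. Stack: [70, 35, 32]
BINARY_OP * → 35 * 32 = 1120. Stack: [70, 1120]
BINARY_OP // → 70 // 1120 = 0. Stack: [0]
STORE_FAST v → v=0. Stack: []
LOAD_FAST_LOAD_FAST v,v → push 0,0. Stack: [0, 0]
BINARY_OP ^ → 0 ^ 0 = 0. Stack: [0]
STORE_FAST v → v=0. Stack: []
LOAD_CONST → push 8. Stack: [8]
LOAD_FAST b → push 35. Stack: [8, 35]
BINARY_OP + → 8 + 35 = 43. Stack: [43]
STORE_FAST v → v=43. Stack: []
LOAD_FAST b → push 35. Stack: [35]
LOAD_CONST → push 6. Stack: [35, 6]
BINARY_OP & → 35 & 6 = 2. Stack: [2]
LOAD_CONST → push 2. Stack: [2, 2]
BINARY_OP + → 2 + 2 = 4. Stack: [4]
STORE_FAST y → y=4. Stack: []
LOAD_CONST → push 6. Stack: [6]
LOAD_FAST_LOAD_FAST v,b → push 43,35. Stack: [6, 43, 35]
BINARY_OP * → 43 * 35 = 1505. Stack: [6, 1505]
BINARY_OP + → 6 + 1505 = 1511. Stack: [1511]
STORE_FAST q → q=1511. Stack: []
LOAD_FAST q → push 1511. Stack: [1511]
RETURN_VALUE → return 1511.

1511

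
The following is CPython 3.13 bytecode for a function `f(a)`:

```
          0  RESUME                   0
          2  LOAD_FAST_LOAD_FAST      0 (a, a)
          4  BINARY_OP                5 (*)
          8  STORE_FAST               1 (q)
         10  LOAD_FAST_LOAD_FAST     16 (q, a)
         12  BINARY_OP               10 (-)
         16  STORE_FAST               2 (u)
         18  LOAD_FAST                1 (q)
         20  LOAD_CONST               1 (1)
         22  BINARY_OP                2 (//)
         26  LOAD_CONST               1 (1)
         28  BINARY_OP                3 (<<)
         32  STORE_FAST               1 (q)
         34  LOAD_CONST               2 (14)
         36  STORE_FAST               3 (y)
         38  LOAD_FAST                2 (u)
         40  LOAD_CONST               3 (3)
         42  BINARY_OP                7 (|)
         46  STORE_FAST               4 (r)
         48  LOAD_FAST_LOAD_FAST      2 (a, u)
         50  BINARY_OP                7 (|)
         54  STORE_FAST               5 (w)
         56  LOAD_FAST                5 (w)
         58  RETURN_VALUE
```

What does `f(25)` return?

LOAD_FAST_LOAD_FAST a,a → push 25,25. Stack: [25, 25]
BINARY_OP * → 25 * 25 = 625. Stack: [625]
STORE_FAST q → q=625. Stack: []
LOAD_FAST_LOAD_FAST q,a → push 625,25. Stack: [625, 25]
BINARY_OP - → 625 - 25 = 600. Stack: [600]
STORE_FAST u → u=600. Stack: []
LOAD_FAST q → push 625. Stack: [625]
LOAD_CONST → push 1. Stack: [625, 1]
BINARY_OP // → 625 // 1 = 625. Stack: [625]
LOAD_CONST → push 1. Stack: [625, 1]
BINARY_OP << → 625 << 1 = 1250. Stack: [1250]
STORE_FAST q → q=1250. Stack: []
LOAD_CONST → push 14. Stack: [14]
STORE_FAST y → y=14. Stack: []
LOAD_FAST u → push 600. Stack: [600]
LOAD_CONST → push 3. Stack: [600, 3]
BINARY_OP | → 600 | 3 = 603. Stack: [603]
STORE_FAST r → r=603. Stack: []
LOAD_FAST_LOAD_FAST a,u → push 25,600. Stack: [25, 600]
BINARY_OP | → 25 | 600 = 601. Stack: [601]
STORE_FAST w → w=601. Stack: []
LOAD_FAST w → push 601. Stack: [601]
RETURN_VALUE → return 601.

601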